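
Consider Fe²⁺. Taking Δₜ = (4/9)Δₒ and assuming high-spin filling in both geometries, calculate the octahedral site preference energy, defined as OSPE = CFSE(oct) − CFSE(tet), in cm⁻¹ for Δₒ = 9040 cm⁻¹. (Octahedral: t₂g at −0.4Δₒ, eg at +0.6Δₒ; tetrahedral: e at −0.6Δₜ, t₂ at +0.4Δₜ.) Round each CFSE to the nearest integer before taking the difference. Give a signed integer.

Group 8 minus oxidation state +2 gives a d⁶ configuration for Fe²⁺.
In an octahedral site d⁶ (HS) is t2g^4 e_g^2, giving CFSE(oct) = -0.4Δₒ = -3616 cm⁻¹.
Tetrahedral: e^3 t2^3, CFSE = 3(−0.6) + 3(+0.4) = -0.6Δₜ = -0.6 × (4/9) × 9040 = -2411 cm⁻¹.
OSPE = -3616 − (-2411) = -1205 cm⁻¹.

-1205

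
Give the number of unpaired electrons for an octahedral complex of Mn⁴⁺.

3

Group 7 minus oxidation state +4 gives a d³ configuration for Mn⁴⁺.
Configuration: t2g^3 e_g^0, giving 3 unpaired electrons.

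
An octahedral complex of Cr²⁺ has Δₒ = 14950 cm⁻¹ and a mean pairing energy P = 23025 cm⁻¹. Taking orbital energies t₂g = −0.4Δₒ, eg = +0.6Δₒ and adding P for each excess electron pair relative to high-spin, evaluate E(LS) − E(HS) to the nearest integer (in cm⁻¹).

Cr²⁺: group 6, so d-count = 6 − 2 = 4.
High-spin d⁴ fills as t₂g³ eg¹ with CFSE 3(−0.4) + 1(+0.6) = -0.6Δₒ = -8970 cm⁻¹.
Low-spin: t₂g⁴ eg⁰, orbital CFSE = -1.6Δₒ = -23920 cm⁻¹; plus 1 excess pair × P = +23025 cm⁻¹; total -895 cm⁻¹.
Thus E(LS) − E(HS) = 8075 cm⁻¹.

8075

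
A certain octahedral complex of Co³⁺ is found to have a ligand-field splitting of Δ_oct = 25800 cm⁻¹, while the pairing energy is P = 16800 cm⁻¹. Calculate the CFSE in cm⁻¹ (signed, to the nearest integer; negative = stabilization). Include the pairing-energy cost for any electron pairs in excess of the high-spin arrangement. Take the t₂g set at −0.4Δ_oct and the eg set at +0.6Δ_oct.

-28320

Co is in group 9, so Co³⁺ is d⁶ (9 − 3 = 6).
Δ_oct > P, so pairing is preferred: the ground state is low-spin.
That gives t₂g⁶ eg⁰.
Orbital CFSE = -2.4Δ_oct = -2.4 × 25800 = -61920 cm⁻¹.
Excess pairs vs high-spin: 3 − 1 = 2; pairing cost = +33600 cm⁻¹.
Net CFSE = -61920 + 33600 = -28320 cm⁻¹.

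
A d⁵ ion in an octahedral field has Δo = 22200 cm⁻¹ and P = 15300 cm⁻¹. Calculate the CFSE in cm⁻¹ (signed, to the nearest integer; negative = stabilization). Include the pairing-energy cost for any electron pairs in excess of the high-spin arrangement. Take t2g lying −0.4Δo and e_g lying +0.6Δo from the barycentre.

-13800

With Δo > P the complex is low-spin.
Configuration: t2g^5 e_g^0.
Orbital CFSE = -2.0Δo = -2.0 × 22200 = -44400 cm⁻¹.
Excess pairs vs high-spin: 2 − 0 = 2; pairing cost = +30600 cm⁻¹.
Net CFSE = -44400 + 30600 = -13800 cm⁻¹.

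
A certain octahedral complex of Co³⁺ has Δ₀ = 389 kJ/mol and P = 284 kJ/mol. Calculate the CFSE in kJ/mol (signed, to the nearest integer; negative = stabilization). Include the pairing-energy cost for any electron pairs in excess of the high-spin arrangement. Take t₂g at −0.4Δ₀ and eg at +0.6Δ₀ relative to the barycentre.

Co³⁺: group 9, so d-count = 9 − 3 = 6.
Here Δ₀ > P (389 > 284), so the low-spin state is favoured.
That gives t₂g⁶ eg⁰.
Orbital CFSE = -2.4Δ₀ = -2.4 × 389 = -934 kJ/mol.
Excess pairs vs high-spin: 3 − 1 = 2; pairing cost = +568 kJ/mol.
Net CFSE = -934 + 568 = -366 kJ/mol.

-366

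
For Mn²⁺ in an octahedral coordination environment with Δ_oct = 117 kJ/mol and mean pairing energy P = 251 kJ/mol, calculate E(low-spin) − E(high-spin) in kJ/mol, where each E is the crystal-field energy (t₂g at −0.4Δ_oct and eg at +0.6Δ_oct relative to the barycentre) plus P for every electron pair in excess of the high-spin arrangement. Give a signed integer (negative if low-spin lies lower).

268

Mn²⁺: group 7, so d-count = 7 − 2 = 5.
High-spin: t₂g³ eg², CFSE = 0.0Δ_oct = 0 kJ/mol.
Low-spin t₂g⁵ eg⁰ gives -2.0Δ_oct = -234 kJ/mol, but forming 2 extra pairs costs 2P = 502 kJ/mol, so E(LS) = -234 + 502 = 268 kJ/mol.
The difference is 268 − (0) = 268 kJ/mol, so high-spin lies lower.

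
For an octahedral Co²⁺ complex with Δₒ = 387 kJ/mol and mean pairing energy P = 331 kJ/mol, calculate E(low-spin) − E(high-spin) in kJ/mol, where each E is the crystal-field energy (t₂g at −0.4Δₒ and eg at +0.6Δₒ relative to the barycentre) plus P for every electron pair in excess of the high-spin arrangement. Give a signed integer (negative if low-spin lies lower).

-56

Co is in group 9, so Co²⁺ is d⁷ (9 − 2 = 7).
High-spin d⁷ fills as t₂g⁵ eg² with CFSE 5(−0.4) + 2(+0.6) = -0.8Δₒ = -310 kJ/mol.
Low-spin t₂g⁶ eg¹ gives -1.8Δₒ = -697 kJ/mol, but forming 1 extra pair costs 1P = 331 kJ/mol, so E(LS) = -697 + 331 = -366 kJ/mol.
E(LS) − E(HS) = -366 − (-310) = -56 kJ/mol.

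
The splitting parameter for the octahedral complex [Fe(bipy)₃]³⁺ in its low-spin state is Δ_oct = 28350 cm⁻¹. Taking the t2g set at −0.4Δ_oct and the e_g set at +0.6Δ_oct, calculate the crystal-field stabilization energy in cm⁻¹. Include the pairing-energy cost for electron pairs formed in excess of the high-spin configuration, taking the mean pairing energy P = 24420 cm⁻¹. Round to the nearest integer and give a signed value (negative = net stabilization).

bipy is neutral, so the +3 overall charge sits on Fe: oxidation state +3.
Fe sits in group 8; removing 3 electrons leaves Fe³⁺ with 8 − 3 = 5 d electrons.
Configuration: t2g^5 e_g^0.
Orbital CFSE = 5(-0.4) + 0(0.6) = -2.0Δ_oct = -2.0 × 28350 = -56700 cm⁻¹.
High-spin d⁵ would be t2g^3 e_g^2 with 0 pairs; low-spin has 2, so 2 excess pairs cost +2P = +48840 cm⁻¹.
Combining: -56700 + 48840 = -7860 cm⁻¹.

-7860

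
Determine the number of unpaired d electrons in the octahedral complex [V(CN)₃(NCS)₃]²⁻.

1

Ligand charges: 3×(-1) from CN⁻ and 3×(-1) from NCS⁻ sum to -6; with overall charge -2, V is +4.
V⁴⁺: group 5, so d-count = 5 − 4 = 1.
Configuration: t₂g¹ eg⁰, giving 1 unpaired electron.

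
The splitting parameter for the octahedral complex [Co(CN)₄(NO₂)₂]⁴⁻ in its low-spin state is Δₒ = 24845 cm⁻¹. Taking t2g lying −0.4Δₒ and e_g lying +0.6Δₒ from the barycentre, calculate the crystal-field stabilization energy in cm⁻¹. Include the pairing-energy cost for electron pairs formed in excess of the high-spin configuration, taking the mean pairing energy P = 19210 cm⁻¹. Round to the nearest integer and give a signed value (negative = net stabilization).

Ligand charges: 4×(-1) from CN⁻ and 2×(-1) from NO₂⁻ sum to -6; with overall charge -4, Co is +2.
Group 9 minus oxidation state +2 gives a d⁷ configuration for Co²⁺.
Configuration: t2g^6 e_g^1.
CFSE(orbital) = 6×(-0.4Δₒ) + 1×(0.6Δₒ) = -1.8Δₒ; with Δₒ = 24845 cm⁻¹ that is -44721 cm⁻¹.
High-spin d⁷ would be t2g^5 e_g^2 with 2 pairs; low-spin has 3, so 1 excess pair costs +1P = +19210 cm⁻¹.
Combining: -44721 + 19210 = -25511 cm⁻¹.

-25511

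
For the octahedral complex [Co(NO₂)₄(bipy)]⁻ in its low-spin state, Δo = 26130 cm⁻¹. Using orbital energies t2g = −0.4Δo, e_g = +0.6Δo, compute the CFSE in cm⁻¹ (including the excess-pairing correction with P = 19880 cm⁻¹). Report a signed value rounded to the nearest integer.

-22952

Ligand charges: 4×(-1) from NO₂⁻ and 1×(+0) from bipy sum to -4; with overall charge -1, Co is +3.
Co³⁺: group 9, so d-count = 9 − 3 = 6.
Configuration: t2g^6 e_g^0.
Orbital CFSE = 6(-0.4) + 0(0.6) = -2.4Δo = -2.4 × 26130 = -62712 cm⁻¹.
High-spin d⁶ would be t2g^4 e_g^2 with 1 pair; low-spin has 3, so 2 excess pairs cost +2P = +39760 cm⁻¹.
Combining: -62712 + 39760 = -22952 cm⁻¹.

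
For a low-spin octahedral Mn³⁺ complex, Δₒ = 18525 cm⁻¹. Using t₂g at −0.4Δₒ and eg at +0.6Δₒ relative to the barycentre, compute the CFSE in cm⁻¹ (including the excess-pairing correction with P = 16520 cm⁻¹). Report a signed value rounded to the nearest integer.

Mn is in group 7, so Mn³⁺ is d⁴ (7 − 3 = 4).
Electron filling gives t₂g⁴ eg⁰.
Orbital CFSE = 4(-0.4) + 0(0.6) = -1.6Δₒ = -1.6 × 18525 = -29640 cm⁻¹.
High-spin d⁴ would be t₂g³ eg¹ with 0 pairs; low-spin has 1, so 1 excess pair costs +1P = +16520 cm⁻¹.
Overall CFSE = -29640 + 16520 = -13120 cm⁻¹.

-13120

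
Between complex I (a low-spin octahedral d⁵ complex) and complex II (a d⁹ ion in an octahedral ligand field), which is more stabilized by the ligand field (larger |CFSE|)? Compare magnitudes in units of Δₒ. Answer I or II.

I: t₂g⁵ eg⁰, CFSE = -2.0Δₒ.
II: For octahedral d⁹ the high- and low-spin configurations coincide; t₂g⁶ eg³, CFSE = -0.6Δₒ.
So I has the larger |CFSE|.

I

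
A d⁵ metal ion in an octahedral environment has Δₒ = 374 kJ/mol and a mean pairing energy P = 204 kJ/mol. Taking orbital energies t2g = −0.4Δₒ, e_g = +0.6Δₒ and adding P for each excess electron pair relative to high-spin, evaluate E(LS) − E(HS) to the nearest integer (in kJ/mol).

-340

High-spin d⁵ fills as t2g^3 e_g^2 with CFSE 3(−0.4) + 2(+0.6) = 0.0Δₒ = 0 kJ/mol.
Low-spin t2g^5 e_g^0 gives -2.0Δₒ = -748 kJ/mol, but forming 2 extra pairs costs 2P = 408 kJ/mol, so E(LS) = -748 + 408 = -340 kJ/mol.
Thus E(LS) − E(HS) = -340 kJ/mol.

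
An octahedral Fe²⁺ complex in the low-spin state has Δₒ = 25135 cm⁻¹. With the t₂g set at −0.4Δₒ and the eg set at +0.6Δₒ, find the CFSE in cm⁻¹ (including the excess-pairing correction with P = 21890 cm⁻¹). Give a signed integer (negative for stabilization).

-16544

Group 8 minus oxidation state +2 gives a d⁶ configuration for Fe²⁺.
The d⁶ electrons fill as t₂g⁶ eg⁰.
Orbital CFSE = 6(-0.4) + 0(0.6) = -2.4Δₒ = -2.4 × 25135 = -60324 cm⁻¹.
Relative to high-spin t₂g⁴ eg² (1 paired), the low-spin configuration has 2 additional pairs, contributing +2 × 21890 = +43780 cm⁻¹.
Combining: -60324 + 43780 = -16544 cm⁻¹.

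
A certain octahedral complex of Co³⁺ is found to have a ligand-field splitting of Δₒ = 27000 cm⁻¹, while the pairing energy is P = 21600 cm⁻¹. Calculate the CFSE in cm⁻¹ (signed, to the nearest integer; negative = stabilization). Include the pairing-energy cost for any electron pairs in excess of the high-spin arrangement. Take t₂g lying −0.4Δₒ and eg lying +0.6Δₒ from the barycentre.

Co³⁺: group 9, so d-count = 9 − 3 = 6.
Δₒ > P, so pairing is preferred: the ground state is low-spin.
Configuration: t₂g⁶ eg⁰.
Orbital CFSE = -2.4Δₒ = -2.4 × 27000 = -64800 cm⁻¹.
Excess pairs vs high-spin: 3 − 1 = 2; pairing cost = +43200 cm⁻¹.
Net CFSE = -64800 + 43200 = -21600 cm⁻¹.

-21600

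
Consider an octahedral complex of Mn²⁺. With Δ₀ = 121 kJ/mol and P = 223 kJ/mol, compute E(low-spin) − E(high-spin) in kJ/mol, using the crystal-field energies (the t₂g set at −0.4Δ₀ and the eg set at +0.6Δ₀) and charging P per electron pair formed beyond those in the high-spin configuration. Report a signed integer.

Mn sits in group 7; removing 2 electrons leaves Mn²⁺ with 7 − 2 = 5 d electrons.
High-spin d⁵ fills as t₂g³ eg² with CFSE 3(−0.4) + 2(+0.6) = 0.0Δ₀ = 0 kJ/mol.
Low-spin t₂g⁵ eg⁰ gives -2.0Δ₀ = -242 kJ/mol, but forming 2 extra pairs costs 2P = 446 kJ/mol, so E(LS) = -242 + 446 = 204 kJ/mol.
Thus E(LS) − E(HS) = 204 kJ/mol.

204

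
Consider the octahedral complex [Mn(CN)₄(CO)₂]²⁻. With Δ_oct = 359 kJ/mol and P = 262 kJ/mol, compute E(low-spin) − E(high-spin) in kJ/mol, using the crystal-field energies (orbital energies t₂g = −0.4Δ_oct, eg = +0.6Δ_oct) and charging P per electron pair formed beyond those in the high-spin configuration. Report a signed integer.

-194

Ligand charges: 4×(-1) from CN⁻ and 2×(+0) from CO sum to -4; with overall charge -2, Mn is +2.
Mn sits in group 7; removing 2 electrons leaves Mn²⁺ with 7 − 2 = 5 d electrons.
High-spin d⁵ fills as t₂g³ eg² with CFSE 3(−0.4) + 2(+0.6) = 0.0Δ_oct = 0 kJ/mol.
Low-spin t₂g⁵ eg⁰ gives -2.0Δ_oct = -718 kJ/mol, but forming 2 extra pairs costs 2P = 524 kJ/mol, so E(LS) = -718 + 524 = -194 kJ/mol.
E(LS) − E(HS) = -194 − (0) = -194 kJ/mol.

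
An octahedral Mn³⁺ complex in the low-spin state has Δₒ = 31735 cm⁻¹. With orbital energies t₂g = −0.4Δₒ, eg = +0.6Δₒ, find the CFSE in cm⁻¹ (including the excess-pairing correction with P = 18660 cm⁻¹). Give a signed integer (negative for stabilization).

Mn sits in group 7; removing 3 electrons leaves Mn³⁺ with 7 − 3 = 4 d electrons.
The d⁴ electrons fill as t₂g⁴ eg⁰.
CFSE(orbital) = 4×(-0.4Δₒ) + 0×(0.6Δₒ) = -1.6Δₒ; with Δₒ = 31735 cm⁻¹ that is -50776 cm⁻¹.
Relative to high-spin t₂g³ eg¹ (0 paired), the low-spin configuration has 1 additional pair, contributing +1 × 18660 = +18660 cm⁻¹.
Combining: -50776 + 18660 = -32116 cm⁻¹.

-32116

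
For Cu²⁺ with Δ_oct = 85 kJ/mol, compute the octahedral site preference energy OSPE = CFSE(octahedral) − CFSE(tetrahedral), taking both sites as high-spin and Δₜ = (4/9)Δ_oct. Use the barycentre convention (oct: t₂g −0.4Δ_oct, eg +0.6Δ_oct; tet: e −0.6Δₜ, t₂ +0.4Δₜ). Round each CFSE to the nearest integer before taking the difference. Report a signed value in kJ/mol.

-36

Cu is in group 11, so Cu²⁺ is d⁹ (11 − 2 = 9).
In an octahedral site d⁹ (HS) is t2g^6 e_g^3, giving CFSE(oct) = -0.6Δ_oct = -51 kJ/mol.
Tetrahedral e^4 t2^5 gives -0.4Δₜ = -0.4 × (4/9) × 85 = -15 kJ/mol.
Subtracting, OSPE = -51 − (-15) = -36 kJ/mol.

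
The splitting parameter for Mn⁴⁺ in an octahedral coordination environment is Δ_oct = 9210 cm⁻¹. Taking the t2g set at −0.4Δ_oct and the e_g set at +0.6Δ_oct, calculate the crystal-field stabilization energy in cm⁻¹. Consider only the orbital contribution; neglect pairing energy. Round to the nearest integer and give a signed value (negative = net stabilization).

Mn is in group 7, so Mn⁴⁺ is d³ (7 − 4 = 3).
For octahedral d³ the high- and low-spin configurations coincide.
Configuration: t2g^3 e_g^0.
CFSE(orbital) = 3×(-0.4Δ_oct) + 0×(0.6Δ_oct) = -1.2Δ_oct; with Δ_oct = 9210 cm⁻¹ that is -11052 cm⁻¹.

-11052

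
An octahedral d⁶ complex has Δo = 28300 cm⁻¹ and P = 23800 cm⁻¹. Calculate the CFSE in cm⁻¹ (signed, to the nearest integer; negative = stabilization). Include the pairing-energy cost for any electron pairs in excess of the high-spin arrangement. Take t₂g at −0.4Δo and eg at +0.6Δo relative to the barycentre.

Δo > P, so pairing is preferred: the ground state is low-spin.
That gives t₂g⁶ eg⁰.
Orbital CFSE = -2.4Δo = -2.4 × 28300 = -67920 cm⁻¹.
Excess pairs vs high-spin: 3 − 1 = 2; pairing cost = +47600 cm⁻¹.
Net CFSE = -67920 + 47600 = -20320 cm⁻¹.

-20320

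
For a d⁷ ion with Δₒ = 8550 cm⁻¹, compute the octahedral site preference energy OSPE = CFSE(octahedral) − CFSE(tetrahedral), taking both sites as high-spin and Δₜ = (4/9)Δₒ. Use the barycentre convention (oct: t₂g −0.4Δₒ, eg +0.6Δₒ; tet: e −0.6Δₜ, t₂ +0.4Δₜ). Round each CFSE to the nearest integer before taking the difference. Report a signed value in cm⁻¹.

In an octahedral site d⁷ (HS) is t₂g⁵ eg², giving CFSE(oct) = -0.8Δₒ = -6840 cm⁻¹.
Tetrahedral e⁴ t₂³ gives -1.2Δₜ = -1.2 × (4/9) × 8550 = -4560 cm⁻¹.
OSPE = CFSE(oct) − CFSE(tet) = -6840 − (-4560) = -2280 cm⁻¹.

-2280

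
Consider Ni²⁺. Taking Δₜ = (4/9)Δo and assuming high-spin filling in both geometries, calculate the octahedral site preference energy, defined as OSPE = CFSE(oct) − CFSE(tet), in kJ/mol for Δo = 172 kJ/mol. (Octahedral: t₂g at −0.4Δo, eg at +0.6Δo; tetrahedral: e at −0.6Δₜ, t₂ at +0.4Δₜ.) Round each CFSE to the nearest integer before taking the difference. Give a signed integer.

Ni sits in group 10; removing 2 electrons leaves Ni²⁺ with 10 − 2 = 8 d electrons.
Octahedral (high-spin): t₂g⁶ eg², CFSE = 6(−0.4) + 2(+0.6) = -1.2Δo = -1.2 × 172 = -206 kJ/mol.
In a tetrahedral site the filling is e⁴ t₂⁴: CFSE(tet) = -0.8Δₜ = -0.8 × (4/9)(172) = -61 kJ/mol.
OSPE = -206 − (-61) = -145 kJ/mol.

-145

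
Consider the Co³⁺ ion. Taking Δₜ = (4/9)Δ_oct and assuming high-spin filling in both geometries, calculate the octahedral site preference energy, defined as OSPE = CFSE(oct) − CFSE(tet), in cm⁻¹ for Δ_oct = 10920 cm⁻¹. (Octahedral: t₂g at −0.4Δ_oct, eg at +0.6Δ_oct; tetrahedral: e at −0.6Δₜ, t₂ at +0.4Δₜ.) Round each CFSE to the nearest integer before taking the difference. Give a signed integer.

Co sits in group 9; removing 3 electrons leaves Co³⁺ with 9 − 3 = 6 d electrons.
Octahedral high-spin t2g^4 e_g^2: CFSE = -0.4 × 10920 = -4368 cm⁻¹.
Tetrahedral e^3 t2^3 gives -0.6Δₜ = -0.6 × (4/9) × 10920 = -2912 cm⁻¹.
Subtracting, OSPE = -4368 − (-2912) = -1456 cm⁻¹.

-1456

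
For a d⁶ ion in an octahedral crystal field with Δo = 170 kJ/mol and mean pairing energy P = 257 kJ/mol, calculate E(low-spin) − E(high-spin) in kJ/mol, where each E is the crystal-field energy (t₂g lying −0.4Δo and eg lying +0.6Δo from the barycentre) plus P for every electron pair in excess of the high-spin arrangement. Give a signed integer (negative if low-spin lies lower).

In the high-spin limit (t₂g⁴ eg²) the orbital term is -0.4Δo = -68 kJ/mol, with no excess pairing.
Low-spin t₂g⁶ eg⁰ gives -2.4Δo = -408 kJ/mol, but forming 2 extra pairs costs 2P = 514 kJ/mol, so E(LS) = -408 + 514 = 106 kJ/mol.
The difference is 106 − (-68) = 174 kJ/mol, so high-spin lies lower.

174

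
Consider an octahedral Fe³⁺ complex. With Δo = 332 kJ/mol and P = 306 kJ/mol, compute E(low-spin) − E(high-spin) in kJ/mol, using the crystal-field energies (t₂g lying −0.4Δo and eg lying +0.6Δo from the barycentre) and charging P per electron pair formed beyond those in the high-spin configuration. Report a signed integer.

Fe is in group 8, so Fe³⁺ is d⁵ (8 − 3 = 5).
In the high-spin limit (t₂g³ eg²) the orbital term is 0.0Δo = 0 kJ/mol, with no excess pairing.
For low-spin the configuration is t₂g⁵ eg⁰: orbital energy -2.0 × 332 = -664 kJ/mol, and 2 additional pairs relative to high-spin add 612 kJ/mol, giving -52 kJ/mol.
E(LS) − E(HS) = -52 − (0) = -52 kJ/mol.

-52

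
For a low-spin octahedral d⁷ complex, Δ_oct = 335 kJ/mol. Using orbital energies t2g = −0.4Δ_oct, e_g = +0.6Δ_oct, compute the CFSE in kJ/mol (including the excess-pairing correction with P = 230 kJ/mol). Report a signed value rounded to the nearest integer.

-373

The d⁷ electrons fill as t2g^6 e_g^1.
The orbital stabilization is -1.8Δ_oct = -1.8 × 335 = -603 kJ/mol.
High-spin d⁷ would be t2g^5 e_g^2 with 2 pairs; low-spin has 3, so 1 excess pair costs +1P = +230 kJ/mol.
Overall CFSE = -603 + 230 = -373 kJ/mol.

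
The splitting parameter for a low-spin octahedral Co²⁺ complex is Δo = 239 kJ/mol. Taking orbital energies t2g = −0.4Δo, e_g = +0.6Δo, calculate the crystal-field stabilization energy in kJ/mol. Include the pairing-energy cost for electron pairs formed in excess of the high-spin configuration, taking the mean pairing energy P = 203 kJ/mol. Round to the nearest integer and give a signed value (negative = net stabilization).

-227

Co²⁺: group 9, so d-count = 9 − 2 = 7.
Electron filling gives t2g^6 e_g^1.
CFSE(orbital) = 6×(-0.4Δo) + 1×(0.6Δo) = -1.8Δo; with Δo = 239 kJ/mol that is -430 kJ/mol.
High-spin d⁷ would be t2g^5 e_g^2 with 2 pairs; low-spin has 3, so 1 excess pair costs +1P = +203 kJ/mol.
Combining: -430 + 203 = -227 kJ/mol.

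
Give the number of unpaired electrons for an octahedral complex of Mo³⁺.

3

Mo is in group 6, so Mo³⁺ is d³ (6 − 3 = 3).
Configuration: t₂g³ eg⁰, giving 3 unpaired electrons.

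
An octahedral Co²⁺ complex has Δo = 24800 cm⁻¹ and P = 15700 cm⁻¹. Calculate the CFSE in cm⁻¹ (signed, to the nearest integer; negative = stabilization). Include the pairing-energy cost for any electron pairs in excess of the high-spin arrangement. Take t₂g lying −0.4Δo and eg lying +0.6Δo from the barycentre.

Co sits in group 9; removing 2 electrons leaves Co²⁺ with 9 − 2 = 7 d electrons.
Since Δo = 24800 cm⁻¹ > P = 15700 cm⁻¹, the complex adopts the low-spin configuration.
That gives t₂g⁶ eg¹.
Orbital CFSE = -1.8Δo = -1.8 × 24800 = -44640 cm⁻¹.
Excess pairs vs high-spin: 3 − 2 = 1; pairing cost = +15700 cm⁻¹.
Net CFSE = -44640 + 15700 = -28940 cm⁻¹.

-28940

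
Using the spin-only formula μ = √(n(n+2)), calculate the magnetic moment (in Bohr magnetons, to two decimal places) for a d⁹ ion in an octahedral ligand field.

Configuration: t₂g⁶ eg³ → 1 unpaired electron.
μ(spin-only) = √[1(1+2)] = √3 ≈ 1.73 Bohr magnetons.

1.73 Bohr magnetons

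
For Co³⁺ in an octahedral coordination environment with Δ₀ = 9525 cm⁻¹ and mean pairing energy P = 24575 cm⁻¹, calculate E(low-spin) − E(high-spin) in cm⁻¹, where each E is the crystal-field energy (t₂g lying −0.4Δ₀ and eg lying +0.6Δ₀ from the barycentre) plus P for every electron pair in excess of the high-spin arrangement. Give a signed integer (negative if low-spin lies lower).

Co is in group 9, so Co³⁺ is d⁶ (9 − 3 = 6).
In the high-spin limit (t₂g⁴ eg²) the orbital term is -0.4Δ₀ = -3810 cm⁻¹, with no excess pairing.
Low-spin: t₂g⁶ eg⁰, orbital CFSE = -2.4Δ₀ = -22860 cm⁻¹; plus 2 excess pairs × P = +49150 cm⁻¹; total 26290 cm⁻¹.
The difference is 26290 − (-3810) = 30100 cm⁻¹, so high-spin lies lower.

30100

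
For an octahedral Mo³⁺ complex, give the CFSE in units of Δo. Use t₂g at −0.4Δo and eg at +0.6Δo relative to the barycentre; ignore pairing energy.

-1.2 Δo

Mo³⁺: group 6, so d-count = 6 − 3 = 3.
For octahedral d³ the high- and low-spin configurations coincide.
Configuration: t₂g³ eg⁰.
CFSE = 3(-0.4Δo) + 0(0.6Δo) = -1.2Δo + 0.0Δo = -1.2Δo.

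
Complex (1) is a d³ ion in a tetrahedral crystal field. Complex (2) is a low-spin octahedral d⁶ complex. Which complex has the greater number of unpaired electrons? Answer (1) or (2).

(1)

(1): With tetrahedral geometry the complex is necessarily high-spin; e² t₂¹ → 3 unpaired.
(2): t₂g⁶ eg⁰ → 0 unpaired.
So (1) has more unpaired electrons.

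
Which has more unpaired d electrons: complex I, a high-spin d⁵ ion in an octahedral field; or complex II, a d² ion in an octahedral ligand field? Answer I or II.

I: t₂g³ eg² → 5 unpaired.
II: t2g^2 e_g^0 → 2 unpaired.
So I has more unpaired electrons.

I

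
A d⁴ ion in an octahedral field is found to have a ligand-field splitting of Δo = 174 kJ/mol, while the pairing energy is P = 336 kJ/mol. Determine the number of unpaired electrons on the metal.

4

With Δo < P the complex is high-spin.
Configuration: t₂g³ eg¹.
Unpaired electrons: 4.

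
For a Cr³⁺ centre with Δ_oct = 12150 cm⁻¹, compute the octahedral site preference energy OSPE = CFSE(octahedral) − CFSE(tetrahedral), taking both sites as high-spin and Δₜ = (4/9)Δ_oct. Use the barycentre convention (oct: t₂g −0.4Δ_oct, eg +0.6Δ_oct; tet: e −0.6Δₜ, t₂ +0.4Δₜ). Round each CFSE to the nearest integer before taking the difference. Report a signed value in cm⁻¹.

-10260

Group 6 minus oxidation state +3 gives a d³ configuration for Cr³⁺.
In an octahedral site d³ (HS) is t2g^3 e_g^0, giving CFSE(oct) = -1.2Δ_oct = -14580 cm⁻¹.
Tetrahedral: e^2 t2^1, CFSE = 2(−0.6) + 1(+0.4) = -0.8Δₜ = -0.8 × (4/9) × 12150 = -4320 cm⁻¹.
OSPE = -14580 − (-4320) = -10260 cm⁻¹.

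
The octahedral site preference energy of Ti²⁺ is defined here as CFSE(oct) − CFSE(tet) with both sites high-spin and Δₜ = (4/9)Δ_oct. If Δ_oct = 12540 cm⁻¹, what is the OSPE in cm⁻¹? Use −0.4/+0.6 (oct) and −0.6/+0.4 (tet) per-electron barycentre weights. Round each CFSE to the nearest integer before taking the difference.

-3344

Ti is in group 4, so Ti²⁺ is d² (4 − 2 = 2).
Octahedral (high-spin): t₂g² eg⁰, CFSE = 2(−0.4) + 0(+0.6) = -0.8Δ_oct = -0.8 × 12540 = -10032 cm⁻¹.
Tetrahedral e² t₂⁰ gives -1.2Δₜ = -1.2 × (4/9) × 12540 = -6688 cm⁻¹.
Subtracting, OSPE = -10032 − (-6688) = -3344 cm⁻¹.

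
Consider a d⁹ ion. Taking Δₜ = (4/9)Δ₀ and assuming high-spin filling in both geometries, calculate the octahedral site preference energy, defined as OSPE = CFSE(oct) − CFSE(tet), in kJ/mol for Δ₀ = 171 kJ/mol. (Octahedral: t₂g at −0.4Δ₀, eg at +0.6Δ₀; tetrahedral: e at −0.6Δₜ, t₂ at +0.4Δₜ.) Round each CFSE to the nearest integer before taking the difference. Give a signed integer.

Octahedral (high-spin): t₂g⁶ eg³, CFSE = 6(−0.4) + 3(+0.6) = -0.6Δ₀ = -0.6 × 171 = -103 kJ/mol.
In a tetrahedral site the filling is e⁴ t₂⁵: CFSE(tet) = -0.4Δₜ = -0.4 × (4/9)(171) = -30 kJ/mol.
OSPE = -103 − (-30) = -73 kJ/mol.

-73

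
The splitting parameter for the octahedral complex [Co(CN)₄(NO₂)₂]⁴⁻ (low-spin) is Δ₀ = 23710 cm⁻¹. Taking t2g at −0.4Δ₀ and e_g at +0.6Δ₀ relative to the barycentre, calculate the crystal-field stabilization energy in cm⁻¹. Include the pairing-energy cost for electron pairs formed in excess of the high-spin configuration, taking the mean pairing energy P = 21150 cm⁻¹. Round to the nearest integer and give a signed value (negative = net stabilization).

Ligand charges: 4×(-1) from CN⁻ and 2×(-1) from NO₂⁻ sum to -6; with overall charge -4, Co is +2.
Group 9 minus oxidation state +2 gives a d⁷ configuration for Co²⁺.
Electron filling gives t2g^6 e_g^1.
The orbital stabilization is -1.8Δ₀ = -1.8 × 23710 = -42678 cm⁻¹.
Relative to high-spin t2g^5 e_g^2 (2 paired), the low-spin configuration has 1 additional pair, contributing +1 × 21150 = +21150 cm⁻¹.
Overall CFSE = -42678 + 21150 = -21528 cm⁻¹.

-21528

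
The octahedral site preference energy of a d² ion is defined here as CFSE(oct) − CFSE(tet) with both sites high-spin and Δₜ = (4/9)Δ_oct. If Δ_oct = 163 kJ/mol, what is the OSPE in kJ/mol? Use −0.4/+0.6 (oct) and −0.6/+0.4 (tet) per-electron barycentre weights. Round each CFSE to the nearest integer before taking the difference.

Octahedral high-spin t₂g² eg⁰: CFSE = -0.8 × 163 = -130 kJ/mol.
In a tetrahedral site the filling is e² t₂⁰: CFSE(tet) = -1.2Δₜ = -1.2 × (4/9)(163) = -87 kJ/mol.
OSPE = CFSE(oct) − CFSE(tet) = -130 − (-87) = -43 kJ/mol.

-43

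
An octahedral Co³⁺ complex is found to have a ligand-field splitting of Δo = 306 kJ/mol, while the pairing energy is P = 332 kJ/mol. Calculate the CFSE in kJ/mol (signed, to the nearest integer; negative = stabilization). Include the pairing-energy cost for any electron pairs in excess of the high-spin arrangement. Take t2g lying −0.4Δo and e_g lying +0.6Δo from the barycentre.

-122

Co sits in group 9; removing 3 electrons leaves Co³⁺ with 9 − 3 = 6 d electrons.
With Δo < P the complex is high-spin.
Configuration: t2g^4 e_g^2.
Orbital CFSE = -0.4Δo = -0.4 × 306 = -122 kJ/mol.
High-spin has no excess pairs, so no pairing correction applies.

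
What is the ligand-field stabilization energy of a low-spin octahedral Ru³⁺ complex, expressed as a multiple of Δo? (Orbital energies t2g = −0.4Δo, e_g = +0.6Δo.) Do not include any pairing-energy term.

Ru is in group 8, so Ru³⁺ is d⁵ (8 − 3 = 5).
Configuration: t2g^5 e_g^0.
CFSE = 5(-0.4Δo) + 0(0.6Δo) = -2.0Δo + 0.0Δo = -2.0Δo.

-2.0 Δo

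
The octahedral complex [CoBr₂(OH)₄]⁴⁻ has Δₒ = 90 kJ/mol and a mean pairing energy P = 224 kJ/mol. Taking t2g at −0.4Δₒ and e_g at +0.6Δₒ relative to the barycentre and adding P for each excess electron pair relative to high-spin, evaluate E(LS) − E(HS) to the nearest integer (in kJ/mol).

134

Ligand charges: 2×(-1) from Br⁻ and 4×(-1) from OH⁻ sum to -6; with overall charge -4, Co is +2.
Co sits in group 9; removing 2 electrons leaves Co²⁺ with 9 − 2 = 7 d electrons.
In the high-spin limit (t2g^5 e_g^2) the orbital term is -0.8Δₒ = -72 kJ/mol, with no excess pairing.
Low-spin: t2g^6 e_g^1, orbital CFSE = -1.8Δₒ = -162 kJ/mol; plus 1 excess pair × P = +224 kJ/mol; total 62 kJ/mol.
E(LS) − E(HS) = 62 − (-72) = 134 kJ/mol.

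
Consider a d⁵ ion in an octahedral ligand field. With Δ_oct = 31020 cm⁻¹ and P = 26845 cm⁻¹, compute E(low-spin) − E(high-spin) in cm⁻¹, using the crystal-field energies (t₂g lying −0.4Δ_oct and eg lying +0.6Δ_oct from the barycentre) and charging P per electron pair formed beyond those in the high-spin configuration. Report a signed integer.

High-spin: t₂g³ eg², CFSE = 0.0Δ_oct = 0 cm⁻¹.
Low-spin t₂g⁵ eg⁰ gives -2.0Δ_oct = -62040 cm⁻¹, but forming 2 extra pairs costs 2P = 53690 cm⁻¹, so E(LS) = -62040 + 53690 = -8350 cm⁻¹.
The difference is -8350 − (0) = -8350 cm⁻¹, so low-spin lies lower.

-8350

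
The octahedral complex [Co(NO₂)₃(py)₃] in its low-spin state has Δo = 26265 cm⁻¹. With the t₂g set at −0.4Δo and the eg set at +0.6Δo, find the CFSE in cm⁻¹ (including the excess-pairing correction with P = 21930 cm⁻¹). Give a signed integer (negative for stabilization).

Ligand charges: 3×(-1) from NO₂⁻ and 3×(+0) from py sum to -3; with overall charge +0, Co is +3.
Co³⁺: group 9, so d-count = 9 − 3 = 6.
Electron filling gives t₂g⁶ eg⁰.
CFSE(orbital) = 6×(-0.4Δo) + 0×(0.6Δo) = -2.4Δo; with Δo = 26265 cm⁻¹ that is -63036 cm⁻¹.
Pairing penalty: 3 pairs vs 1 in the high-spin reference → 2 extra × P = 43860 cm⁻¹.
Combining: -63036 + 43860 = -19176 cm⁻¹.

-19176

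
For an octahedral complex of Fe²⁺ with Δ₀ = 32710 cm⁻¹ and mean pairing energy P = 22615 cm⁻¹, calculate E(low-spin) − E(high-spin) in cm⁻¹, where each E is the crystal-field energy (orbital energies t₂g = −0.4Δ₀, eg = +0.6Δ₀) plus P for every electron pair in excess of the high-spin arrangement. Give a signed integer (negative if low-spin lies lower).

Group 8 minus oxidation state +2 gives a d⁶ configuration for Fe²⁺.
In the high-spin limit (t₂g⁴ eg²) the orbital term is -0.4Δ₀ = -13084 cm⁻¹, with no excess pairing.
For low-spin the configuration is t₂g⁶ eg⁰: orbital energy -2.4 × 32710 = -78504 cm⁻¹, and 2 additional pairs relative to high-spin add 45230 cm⁻¹, giving -33274 cm⁻¹.
Thus E(LS) − E(HS) = -20190 cm⁻¹.

-20190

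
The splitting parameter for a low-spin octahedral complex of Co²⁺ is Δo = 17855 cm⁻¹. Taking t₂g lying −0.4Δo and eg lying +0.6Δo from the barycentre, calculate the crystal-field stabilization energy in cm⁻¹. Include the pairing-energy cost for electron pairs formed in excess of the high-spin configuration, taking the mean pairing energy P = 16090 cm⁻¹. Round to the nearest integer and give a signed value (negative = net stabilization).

-16049

Co²⁺: group 9, so d-count = 9 − 2 = 7.
The d⁷ electrons fill as t₂g⁶ eg¹.
Orbital CFSE = 6(-0.4) + 1(0.6) = -1.8Δo = -1.8 × 17855 = -32139 cm⁻¹.
Relative to high-spin t₂g⁵ eg² (2 paired), the low-spin configuration has 1 additional pair, contributing +1 × 16090 = +16090 cm⁻¹.
Overall CFSE = -32139 + 16090 = -16049 cm⁻¹.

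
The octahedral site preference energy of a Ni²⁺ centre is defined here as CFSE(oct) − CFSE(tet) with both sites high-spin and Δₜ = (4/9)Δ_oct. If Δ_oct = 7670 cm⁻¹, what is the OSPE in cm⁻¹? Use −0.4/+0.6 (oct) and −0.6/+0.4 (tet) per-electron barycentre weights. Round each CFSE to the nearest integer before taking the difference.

-6477

Ni sits in group 10; removing 2 electrons leaves Ni²⁺ with 10 − 2 = 8 d electrons.
In an octahedral site d⁸ (HS) is t2g^6 e_g^2, giving CFSE(oct) = -1.2Δ_oct = -9204 cm⁻¹.
Tetrahedral e^4 t2^4 gives -0.8Δₜ = -0.8 × (4/9) × 7670 = -2727 cm⁻¹.
OSPE = -9204 − (-2727) = -6477 cm⁻¹.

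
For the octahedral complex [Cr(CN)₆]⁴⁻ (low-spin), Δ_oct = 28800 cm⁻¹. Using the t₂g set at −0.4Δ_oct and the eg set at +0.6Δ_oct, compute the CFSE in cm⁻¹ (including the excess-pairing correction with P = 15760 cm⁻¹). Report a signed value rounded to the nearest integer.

Each CN⁻ contributes -1; 6 × (-1) = -6. With overall charge -4, Cr is in the +2 oxidation state.
Cr is in group 6, so Cr²⁺ is d⁴ (6 − 2 = 4).
Electron filling gives t₂g⁴ eg⁰.
The orbital stabilization is -1.6Δ_oct = -1.6 × 28800 = -46080 cm⁻¹.
High-spin d⁴ would be t₂g³ eg¹ with 0 pairs; low-spin has 1, so 1 excess pair costs +1P = +15760 cm⁻¹.
Overall CFSE = -46080 + 15760 = -30320 cm⁻¹.

-30320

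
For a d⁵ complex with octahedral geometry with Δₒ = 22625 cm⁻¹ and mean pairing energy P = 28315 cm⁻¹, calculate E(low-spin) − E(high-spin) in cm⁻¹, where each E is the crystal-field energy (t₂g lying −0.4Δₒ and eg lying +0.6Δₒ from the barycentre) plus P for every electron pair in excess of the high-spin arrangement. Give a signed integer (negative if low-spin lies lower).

11380

High-spin d⁵ fills as t₂g³ eg² with CFSE 3(−0.4) + 2(+0.6) = 0.0Δₒ = 0 cm⁻¹.
Low-spin: t₂g⁵ eg⁰, orbital CFSE = -2.0Δₒ = -45250 cm⁻¹; plus 2 excess pairs × P = +56630 cm⁻¹; total 11380 cm⁻¹.
The difference is 11380 − (0) = 11380 cm⁻¹, so high-spin lies lower.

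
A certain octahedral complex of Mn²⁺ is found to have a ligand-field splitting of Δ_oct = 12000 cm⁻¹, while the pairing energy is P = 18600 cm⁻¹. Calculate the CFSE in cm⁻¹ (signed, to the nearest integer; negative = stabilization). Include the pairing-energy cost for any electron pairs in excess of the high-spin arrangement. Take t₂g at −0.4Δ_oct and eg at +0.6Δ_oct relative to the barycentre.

0

Group 7 minus oxidation state +2 gives a d⁵ configuration for Mn²⁺.
With Δ_oct < P the complex is high-spin.
That gives t₂g³ eg².
Orbital CFSE = 0.0Δ_oct = 0.0 × 12000 = 0 cm⁻¹.
High-spin has no excess pairs, so no pairing correction applies.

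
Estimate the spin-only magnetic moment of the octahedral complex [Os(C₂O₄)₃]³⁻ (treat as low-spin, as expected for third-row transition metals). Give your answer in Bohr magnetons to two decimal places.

Each C₂O₄²⁻ contributes -2; 3 × (-2) = -6. With overall charge -3, Os is in the +3 oxidation state.
Group 8 minus oxidation state +3 gives a d⁵ configuration for Os³⁺.
Configuration: t₂g⁵ eg⁰ → 1 unpaired electron.
μ(spin-only) = √[1(1+2)] = √3 ≈ 1.73 Bohr magnetons.

1.73 Bohr magnetons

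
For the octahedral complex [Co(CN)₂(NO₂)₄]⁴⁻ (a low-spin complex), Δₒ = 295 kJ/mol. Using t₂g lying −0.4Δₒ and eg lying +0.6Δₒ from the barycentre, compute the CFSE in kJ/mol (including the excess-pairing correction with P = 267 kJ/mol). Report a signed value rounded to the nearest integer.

Ligand charges: 2×(-1) from CN⁻ and 4×(-1) from NO₂⁻ sum to -6; with overall charge -4, Co is +2.
Group 9 minus oxidation state +2 gives a d⁷ configuration for Co²⁺.
The d⁷ electrons fill as t₂g⁶ eg¹.
CFSE(orbital) = 6×(-0.4Δₒ) + 1×(0.6Δₒ) = -1.8Δₒ; with Δₒ = 295 kJ/mol that is -531 kJ/mol.
High-spin d⁷ would be t₂g⁵ eg² with 2 pairs; low-spin has 3, so 1 excess pair costs +1P = +267 kJ/mol.
Net CFSE = -531 + 267 = -264 kJ/mol.

-264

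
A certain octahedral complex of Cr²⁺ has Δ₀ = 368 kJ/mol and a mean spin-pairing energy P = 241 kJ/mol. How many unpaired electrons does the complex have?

2

Cr²⁺: group 6, so d-count = 6 − 2 = 4.
With Δ₀ > P the complex is low-spin.
Configuration: t2g^4 e_g^0.
Unpaired electrons: 2.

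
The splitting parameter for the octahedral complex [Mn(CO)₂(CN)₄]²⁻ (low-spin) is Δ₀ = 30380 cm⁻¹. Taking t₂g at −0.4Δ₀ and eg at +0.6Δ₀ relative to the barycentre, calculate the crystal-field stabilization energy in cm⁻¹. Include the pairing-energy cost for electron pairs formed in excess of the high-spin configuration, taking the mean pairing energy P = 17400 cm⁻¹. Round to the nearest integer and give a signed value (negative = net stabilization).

-25960

Ligand charges: 2×(+0) from CO and 4×(-1) from CN⁻ sum to -4; with overall charge -2, Mn is +2.
Mn sits in group 7; removing 2 electrons leaves Mn²⁺ with 7 − 2 = 5 d electrons.
The d⁵ electrons fill as t₂g⁵ eg⁰.
CFSE(orbital) = 5×(-0.4Δ₀) + 0×(0.6Δ₀) = -2.0Δ₀; with Δ₀ = 30380 cm⁻¹ that is -60760 cm⁻¹.
Pairing penalty: 2 pairs vs 0 in the high-spin reference → 2 extra × P = 34800 cm⁻¹.
Overall CFSE = -60760 + 34800 = -25960 cm⁻¹.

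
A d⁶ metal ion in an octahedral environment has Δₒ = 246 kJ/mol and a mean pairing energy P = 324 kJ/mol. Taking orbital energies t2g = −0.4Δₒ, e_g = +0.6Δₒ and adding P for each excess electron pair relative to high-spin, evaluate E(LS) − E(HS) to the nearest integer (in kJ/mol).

High-spin: t2g^4 e_g^2, CFSE = -0.4Δₒ = -98 kJ/mol.
For low-spin the configuration is t2g^6 e_g^0: orbital energy -2.4 × 246 = -590 kJ/mol, and 2 additional pairs relative to high-spin add 648 kJ/mol, giving 58 kJ/mol.
Thus E(LS) − E(HS) = 156 kJ/mol.

156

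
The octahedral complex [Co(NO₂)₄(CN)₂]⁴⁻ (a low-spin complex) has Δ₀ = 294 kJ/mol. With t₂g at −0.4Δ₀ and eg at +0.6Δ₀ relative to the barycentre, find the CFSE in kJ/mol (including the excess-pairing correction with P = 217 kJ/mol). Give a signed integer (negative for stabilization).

-312

Ligand charges: 4×(-1) from NO₂⁻ and 2×(-1) from CN⁻ sum to -6; with overall charge -4, Co is +2.
Group 9 minus oxidation state +2 gives a d⁷ configuration for Co²⁺.
Electron filling gives t₂g⁶ eg¹.
CFSE(orbital) = 6×(-0.4Δ₀) + 1×(0.6Δ₀) = -1.8Δ₀; with Δ₀ = 294 kJ/mol that is -529 kJ/mol.
High-spin d⁷ would be t₂g⁵ eg² with 2 pairs; low-spin has 3, so 1 excess pair costs +1P = +217 kJ/mol.
Combining: -529 + 217 = -312 kJ/mol.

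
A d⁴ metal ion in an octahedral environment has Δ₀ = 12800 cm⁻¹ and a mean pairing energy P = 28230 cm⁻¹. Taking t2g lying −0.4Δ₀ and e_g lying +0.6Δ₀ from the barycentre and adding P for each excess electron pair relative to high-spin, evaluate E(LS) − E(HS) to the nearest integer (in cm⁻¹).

15430

High-spin: t2g^3 e_g^1, CFSE = -0.6Δ₀ = -7680 cm⁻¹.
For low-spin the configuration is t2g^4 e_g^0: orbital energy -1.6 × 12800 = -20480 cm⁻¹, and 1 additional pair relative to high-spin adds 28230 cm⁻¹, giving 7750 cm⁻¹.
Thus E(LS) − E(HS) = 15430 cm⁻¹.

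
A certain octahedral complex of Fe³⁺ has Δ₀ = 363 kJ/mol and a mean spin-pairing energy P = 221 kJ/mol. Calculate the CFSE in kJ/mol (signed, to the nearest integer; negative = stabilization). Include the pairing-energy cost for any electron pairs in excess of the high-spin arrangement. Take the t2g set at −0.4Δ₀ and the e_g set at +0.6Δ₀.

Fe is in group 8, so Fe³⁺ is d⁵ (8 − 3 = 5).
With Δ₀ > P the complex is low-spin.
Filling d⁵ accordingly: t2g^5 e_g^0.
Orbital CFSE = -2.0Δ₀ = -2.0 × 363 = -726 kJ/mol.
Excess pairs vs high-spin: 2 − 0 = 2; pairing cost = +442 kJ/mol.
Net CFSE = -726 + 442 = -284 kJ/mol.

-284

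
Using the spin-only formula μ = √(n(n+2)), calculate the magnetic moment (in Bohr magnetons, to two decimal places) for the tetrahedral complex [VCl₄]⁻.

Each Cl⁻ contributes -1; 4 × (-1) = -4. With overall charge -1, V is in the +3 oxidation state.
V is in group 5, so V³⁺ is d² (5 − 3 = 2).
With tetrahedral geometry the complex is necessarily high-spin.
Configuration: e^2 t2^0 → 2 unpaired electrons.
μ(spin-only) = √[2(2+2)] = √8 ≈ 2.83 Bohr magnetons.

2.83 Bohr magnetons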